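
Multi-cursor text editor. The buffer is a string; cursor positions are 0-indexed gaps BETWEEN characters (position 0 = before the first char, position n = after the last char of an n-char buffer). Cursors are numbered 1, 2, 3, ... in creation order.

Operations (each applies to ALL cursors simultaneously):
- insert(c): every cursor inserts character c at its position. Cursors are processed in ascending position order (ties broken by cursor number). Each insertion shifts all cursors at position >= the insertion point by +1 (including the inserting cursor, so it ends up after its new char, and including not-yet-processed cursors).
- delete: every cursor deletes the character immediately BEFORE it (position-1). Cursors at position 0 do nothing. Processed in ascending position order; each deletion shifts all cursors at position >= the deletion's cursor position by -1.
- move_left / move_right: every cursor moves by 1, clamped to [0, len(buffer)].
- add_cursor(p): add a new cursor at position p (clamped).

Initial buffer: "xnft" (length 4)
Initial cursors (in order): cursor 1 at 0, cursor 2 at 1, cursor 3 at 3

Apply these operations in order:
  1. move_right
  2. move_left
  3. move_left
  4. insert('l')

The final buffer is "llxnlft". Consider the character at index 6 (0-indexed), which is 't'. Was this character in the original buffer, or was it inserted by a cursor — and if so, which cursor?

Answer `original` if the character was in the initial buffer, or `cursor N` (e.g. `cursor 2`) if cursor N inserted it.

After op 1 (move_right): buffer="xnft" (len 4), cursors c1@1 c2@2 c3@4, authorship ....
After op 2 (move_left): buffer="xnft" (len 4), cursors c1@0 c2@1 c3@3, authorship ....
After op 3 (move_left): buffer="xnft" (len 4), cursors c1@0 c2@0 c3@2, authorship ....
After op 4 (insert('l')): buffer="llxnlft" (len 7), cursors c1@2 c2@2 c3@5, authorship 12..3..
Authorship (.=original, N=cursor N): 1 2 . . 3 . .
Index 6: author = original

Answer: original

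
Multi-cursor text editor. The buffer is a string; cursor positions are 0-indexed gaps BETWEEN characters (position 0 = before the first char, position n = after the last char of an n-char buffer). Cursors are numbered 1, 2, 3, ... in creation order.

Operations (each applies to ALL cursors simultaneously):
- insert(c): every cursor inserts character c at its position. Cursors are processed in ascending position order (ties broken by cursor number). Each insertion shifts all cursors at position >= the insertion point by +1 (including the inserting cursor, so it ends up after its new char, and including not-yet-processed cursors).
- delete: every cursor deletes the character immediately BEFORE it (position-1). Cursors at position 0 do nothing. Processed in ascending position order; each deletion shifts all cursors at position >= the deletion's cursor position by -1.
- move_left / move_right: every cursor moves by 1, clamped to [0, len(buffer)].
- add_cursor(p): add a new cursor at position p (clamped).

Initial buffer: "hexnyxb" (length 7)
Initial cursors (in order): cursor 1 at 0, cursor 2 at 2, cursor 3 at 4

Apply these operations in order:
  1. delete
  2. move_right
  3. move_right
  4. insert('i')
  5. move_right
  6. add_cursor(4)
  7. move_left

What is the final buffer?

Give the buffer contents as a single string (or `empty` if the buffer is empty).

Answer: hxiyixib

Derivation:
After op 1 (delete): buffer="hxyxb" (len 5), cursors c1@0 c2@1 c3@2, authorship .....
After op 2 (move_right): buffer="hxyxb" (len 5), cursors c1@1 c2@2 c3@3, authorship .....
After op 3 (move_right): buffer="hxyxb" (len 5), cursors c1@2 c2@3 c3@4, authorship .....
After op 4 (insert('i')): buffer="hxiyixib" (len 8), cursors c1@3 c2@5 c3@7, authorship ..1.2.3.
After op 5 (move_right): buffer="hxiyixib" (len 8), cursors c1@4 c2@6 c3@8, authorship ..1.2.3.
After op 6 (add_cursor(4)): buffer="hxiyixib" (len 8), cursors c1@4 c4@4 c2@6 c3@8, authorship ..1.2.3.
After op 7 (move_left): buffer="hxiyixib" (len 8), cursors c1@3 c4@3 c2@5 c3@7, authorship ..1.2.3.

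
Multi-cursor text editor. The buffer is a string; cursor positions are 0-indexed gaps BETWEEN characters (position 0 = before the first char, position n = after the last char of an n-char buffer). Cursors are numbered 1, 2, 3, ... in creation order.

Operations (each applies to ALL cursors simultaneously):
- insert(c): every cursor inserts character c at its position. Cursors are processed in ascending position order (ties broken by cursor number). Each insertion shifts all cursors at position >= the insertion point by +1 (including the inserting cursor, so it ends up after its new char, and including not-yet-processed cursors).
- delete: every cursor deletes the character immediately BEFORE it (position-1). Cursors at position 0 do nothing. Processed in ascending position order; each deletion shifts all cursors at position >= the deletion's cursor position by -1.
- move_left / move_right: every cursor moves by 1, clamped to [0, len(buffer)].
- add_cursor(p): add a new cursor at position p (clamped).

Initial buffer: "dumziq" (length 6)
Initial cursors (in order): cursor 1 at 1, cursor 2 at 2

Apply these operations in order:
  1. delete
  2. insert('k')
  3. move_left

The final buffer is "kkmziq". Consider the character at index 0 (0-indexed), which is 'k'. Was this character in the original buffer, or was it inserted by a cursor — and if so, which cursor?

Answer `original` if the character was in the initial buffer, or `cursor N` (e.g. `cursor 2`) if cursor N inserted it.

After op 1 (delete): buffer="mziq" (len 4), cursors c1@0 c2@0, authorship ....
After op 2 (insert('k')): buffer="kkmziq" (len 6), cursors c1@2 c2@2, authorship 12....
After op 3 (move_left): buffer="kkmziq" (len 6), cursors c1@1 c2@1, authorship 12....
Authorship (.=original, N=cursor N): 1 2 . . . .
Index 0: author = 1

Answer: cursor 1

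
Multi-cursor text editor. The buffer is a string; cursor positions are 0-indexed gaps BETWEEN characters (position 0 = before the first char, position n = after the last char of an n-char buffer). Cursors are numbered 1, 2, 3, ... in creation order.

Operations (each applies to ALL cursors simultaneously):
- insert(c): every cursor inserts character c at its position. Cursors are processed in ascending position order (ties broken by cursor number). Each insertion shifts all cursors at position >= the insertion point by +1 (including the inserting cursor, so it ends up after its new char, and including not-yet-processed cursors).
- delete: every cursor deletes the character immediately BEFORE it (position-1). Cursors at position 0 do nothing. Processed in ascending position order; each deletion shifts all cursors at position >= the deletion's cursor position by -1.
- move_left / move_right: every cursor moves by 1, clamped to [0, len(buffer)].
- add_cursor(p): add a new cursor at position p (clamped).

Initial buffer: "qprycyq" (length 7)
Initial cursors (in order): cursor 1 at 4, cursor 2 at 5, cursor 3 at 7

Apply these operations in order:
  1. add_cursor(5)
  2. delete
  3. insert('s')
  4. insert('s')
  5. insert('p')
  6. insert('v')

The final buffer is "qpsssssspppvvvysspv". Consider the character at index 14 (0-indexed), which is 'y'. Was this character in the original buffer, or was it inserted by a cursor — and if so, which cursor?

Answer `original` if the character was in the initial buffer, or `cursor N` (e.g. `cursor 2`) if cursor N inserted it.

Answer: original

Derivation:
After op 1 (add_cursor(5)): buffer="qprycyq" (len 7), cursors c1@4 c2@5 c4@5 c3@7, authorship .......
After op 2 (delete): buffer="qpy" (len 3), cursors c1@2 c2@2 c4@2 c3@3, authorship ...
After op 3 (insert('s')): buffer="qpsssys" (len 7), cursors c1@5 c2@5 c4@5 c3@7, authorship ..124.3
After op 4 (insert('s')): buffer="qpssssssyss" (len 11), cursors c1@8 c2@8 c4@8 c3@11, authorship ..124124.33
After op 5 (insert('p')): buffer="qpsssssspppyssp" (len 15), cursors c1@11 c2@11 c4@11 c3@15, authorship ..124124124.333
After op 6 (insert('v')): buffer="qpsssssspppvvvysspv" (len 19), cursors c1@14 c2@14 c4@14 c3@19, authorship ..124124124124.3333
Authorship (.=original, N=cursor N): . . 1 2 4 1 2 4 1 2 4 1 2 4 . 3 3 3 3
Index 14: author = original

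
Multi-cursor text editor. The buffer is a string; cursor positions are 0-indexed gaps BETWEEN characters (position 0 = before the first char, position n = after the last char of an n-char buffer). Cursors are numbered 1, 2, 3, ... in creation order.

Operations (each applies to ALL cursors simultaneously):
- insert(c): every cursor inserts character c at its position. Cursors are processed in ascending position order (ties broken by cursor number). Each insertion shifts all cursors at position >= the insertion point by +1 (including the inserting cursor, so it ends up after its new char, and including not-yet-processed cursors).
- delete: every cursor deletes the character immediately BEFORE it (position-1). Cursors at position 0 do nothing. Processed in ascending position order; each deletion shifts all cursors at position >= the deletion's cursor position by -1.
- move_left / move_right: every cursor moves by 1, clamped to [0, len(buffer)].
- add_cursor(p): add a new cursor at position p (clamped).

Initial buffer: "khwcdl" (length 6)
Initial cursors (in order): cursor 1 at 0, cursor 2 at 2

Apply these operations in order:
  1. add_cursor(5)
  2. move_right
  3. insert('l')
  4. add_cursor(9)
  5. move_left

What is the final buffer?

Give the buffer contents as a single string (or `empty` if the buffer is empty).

Answer: klhwlcdll

Derivation:
After op 1 (add_cursor(5)): buffer="khwcdl" (len 6), cursors c1@0 c2@2 c3@5, authorship ......
After op 2 (move_right): buffer="khwcdl" (len 6), cursors c1@1 c2@3 c3@6, authorship ......
After op 3 (insert('l')): buffer="klhwlcdll" (len 9), cursors c1@2 c2@5 c3@9, authorship .1..2...3
After op 4 (add_cursor(9)): buffer="klhwlcdll" (len 9), cursors c1@2 c2@5 c3@9 c4@9, authorship .1..2...3
After op 5 (move_left): buffer="klhwlcdll" (len 9), cursors c1@1 c2@4 c3@8 c4@8, authorship .1..2...3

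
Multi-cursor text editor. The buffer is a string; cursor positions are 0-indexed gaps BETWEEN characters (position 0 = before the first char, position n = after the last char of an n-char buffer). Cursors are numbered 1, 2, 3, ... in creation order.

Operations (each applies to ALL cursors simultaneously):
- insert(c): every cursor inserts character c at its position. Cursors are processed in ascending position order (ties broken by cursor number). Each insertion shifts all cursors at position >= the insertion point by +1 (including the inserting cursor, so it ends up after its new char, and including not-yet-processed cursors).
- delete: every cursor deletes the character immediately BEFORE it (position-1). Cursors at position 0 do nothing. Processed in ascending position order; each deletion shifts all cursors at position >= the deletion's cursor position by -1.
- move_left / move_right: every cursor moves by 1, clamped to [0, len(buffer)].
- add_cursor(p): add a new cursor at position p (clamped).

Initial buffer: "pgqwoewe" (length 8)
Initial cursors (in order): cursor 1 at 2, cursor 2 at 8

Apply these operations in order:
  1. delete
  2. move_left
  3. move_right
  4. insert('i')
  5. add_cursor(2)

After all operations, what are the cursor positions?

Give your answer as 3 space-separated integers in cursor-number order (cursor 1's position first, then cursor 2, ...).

Answer: 2 8 2

Derivation:
After op 1 (delete): buffer="pqwoew" (len 6), cursors c1@1 c2@6, authorship ......
After op 2 (move_left): buffer="pqwoew" (len 6), cursors c1@0 c2@5, authorship ......
After op 3 (move_right): buffer="pqwoew" (len 6), cursors c1@1 c2@6, authorship ......
After op 4 (insert('i')): buffer="piqwoewi" (len 8), cursors c1@2 c2@8, authorship .1.....2
After op 5 (add_cursor(2)): buffer="piqwoewi" (len 8), cursors c1@2 c3@2 c2@8, authorship .1.....2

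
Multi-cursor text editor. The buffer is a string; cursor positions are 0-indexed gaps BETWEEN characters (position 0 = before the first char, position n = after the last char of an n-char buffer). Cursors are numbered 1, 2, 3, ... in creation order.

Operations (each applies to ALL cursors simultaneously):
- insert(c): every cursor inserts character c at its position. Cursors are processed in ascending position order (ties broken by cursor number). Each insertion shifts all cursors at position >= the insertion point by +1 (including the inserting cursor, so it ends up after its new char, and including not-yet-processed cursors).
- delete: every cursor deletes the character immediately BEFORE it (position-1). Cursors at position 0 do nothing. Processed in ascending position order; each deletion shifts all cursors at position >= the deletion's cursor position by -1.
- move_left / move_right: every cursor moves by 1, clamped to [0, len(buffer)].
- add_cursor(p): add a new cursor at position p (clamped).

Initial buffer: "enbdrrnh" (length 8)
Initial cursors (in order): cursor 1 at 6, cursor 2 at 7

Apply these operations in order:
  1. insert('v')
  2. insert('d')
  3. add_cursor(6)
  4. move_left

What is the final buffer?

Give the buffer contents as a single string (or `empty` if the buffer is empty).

Answer: enbdrrvdnvdh

Derivation:
After op 1 (insert('v')): buffer="enbdrrvnvh" (len 10), cursors c1@7 c2@9, authorship ......1.2.
After op 2 (insert('d')): buffer="enbdrrvdnvdh" (len 12), cursors c1@8 c2@11, authorship ......11.22.
After op 3 (add_cursor(6)): buffer="enbdrrvdnvdh" (len 12), cursors c3@6 c1@8 c2@11, authorship ......11.22.
After op 4 (move_left): buffer="enbdrrvdnvdh" (len 12), cursors c3@5 c1@7 c2@10, authorship ......11.22.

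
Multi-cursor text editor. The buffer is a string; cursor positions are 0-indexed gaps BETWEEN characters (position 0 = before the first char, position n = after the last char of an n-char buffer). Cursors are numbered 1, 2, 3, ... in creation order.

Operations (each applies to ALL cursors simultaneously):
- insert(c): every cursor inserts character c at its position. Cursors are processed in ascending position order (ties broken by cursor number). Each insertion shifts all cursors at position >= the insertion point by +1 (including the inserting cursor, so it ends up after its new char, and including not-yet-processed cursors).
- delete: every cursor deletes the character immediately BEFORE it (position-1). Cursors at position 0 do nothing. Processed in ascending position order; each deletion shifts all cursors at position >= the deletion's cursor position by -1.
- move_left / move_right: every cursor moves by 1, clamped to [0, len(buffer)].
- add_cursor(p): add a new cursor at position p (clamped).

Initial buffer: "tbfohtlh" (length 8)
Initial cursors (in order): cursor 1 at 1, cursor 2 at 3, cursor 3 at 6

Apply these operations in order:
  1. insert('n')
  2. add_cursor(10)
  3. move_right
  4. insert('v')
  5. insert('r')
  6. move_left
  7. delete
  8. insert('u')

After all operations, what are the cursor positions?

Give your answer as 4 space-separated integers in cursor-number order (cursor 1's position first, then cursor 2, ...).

Answer: 4 9 15 18

Derivation:
After op 1 (insert('n')): buffer="tnbfnohtnlh" (len 11), cursors c1@2 c2@5 c3@9, authorship .1..2...3..
After op 2 (add_cursor(10)): buffer="tnbfnohtnlh" (len 11), cursors c1@2 c2@5 c3@9 c4@10, authorship .1..2...3..
After op 3 (move_right): buffer="tnbfnohtnlh" (len 11), cursors c1@3 c2@6 c3@10 c4@11, authorship .1..2...3..
After op 4 (insert('v')): buffer="tnbvfnovhtnlvhv" (len 15), cursors c1@4 c2@8 c3@13 c4@15, authorship .1.1.2.2..3.3.4
After op 5 (insert('r')): buffer="tnbvrfnovrhtnlvrhvr" (len 19), cursors c1@5 c2@10 c3@16 c4@19, authorship .1.11.2.22..3.33.44
After op 6 (move_left): buffer="tnbvrfnovrhtnlvrhvr" (len 19), cursors c1@4 c2@9 c3@15 c4@18, authorship .1.11.2.22..3.33.44
After op 7 (delete): buffer="tnbrfnorhtnlrhr" (len 15), cursors c1@3 c2@7 c3@12 c4@14, authorship .1.1.2.2..3.3.4
After op 8 (insert('u')): buffer="tnburfnourhtnlurhur" (len 19), cursors c1@4 c2@9 c3@15 c4@18, authorship .1.11.2.22..3.33.44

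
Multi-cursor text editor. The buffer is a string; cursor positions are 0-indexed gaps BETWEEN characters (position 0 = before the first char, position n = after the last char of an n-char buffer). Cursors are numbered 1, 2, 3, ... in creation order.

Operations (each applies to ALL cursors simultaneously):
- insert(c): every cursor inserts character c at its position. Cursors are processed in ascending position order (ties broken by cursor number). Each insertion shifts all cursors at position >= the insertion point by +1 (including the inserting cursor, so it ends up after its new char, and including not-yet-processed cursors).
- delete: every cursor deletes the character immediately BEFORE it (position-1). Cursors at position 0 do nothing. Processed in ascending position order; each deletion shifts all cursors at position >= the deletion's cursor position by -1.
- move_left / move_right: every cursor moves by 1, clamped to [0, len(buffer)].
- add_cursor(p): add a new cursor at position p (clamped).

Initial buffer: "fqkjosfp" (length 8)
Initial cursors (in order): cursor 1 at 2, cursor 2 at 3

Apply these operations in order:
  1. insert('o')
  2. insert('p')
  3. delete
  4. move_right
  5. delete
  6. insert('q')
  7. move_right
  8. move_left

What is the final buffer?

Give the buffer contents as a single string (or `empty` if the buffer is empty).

Answer: fqoqoqosfp

Derivation:
After op 1 (insert('o')): buffer="fqokojosfp" (len 10), cursors c1@3 c2@5, authorship ..1.2.....
After op 2 (insert('p')): buffer="fqopkopjosfp" (len 12), cursors c1@4 c2@7, authorship ..11.22.....
After op 3 (delete): buffer="fqokojosfp" (len 10), cursors c1@3 c2@5, authorship ..1.2.....
After op 4 (move_right): buffer="fqokojosfp" (len 10), cursors c1@4 c2@6, authorship ..1.2.....
After op 5 (delete): buffer="fqooosfp" (len 8), cursors c1@3 c2@4, authorship ..12....
After op 6 (insert('q')): buffer="fqoqoqosfp" (len 10), cursors c1@4 c2@6, authorship ..1122....
After op 7 (move_right): buffer="fqoqoqosfp" (len 10), cursors c1@5 c2@7, authorship ..1122....
After op 8 (move_left): buffer="fqoqoqosfp" (len 10), cursors c1@4 c2@6, authorship ..1122....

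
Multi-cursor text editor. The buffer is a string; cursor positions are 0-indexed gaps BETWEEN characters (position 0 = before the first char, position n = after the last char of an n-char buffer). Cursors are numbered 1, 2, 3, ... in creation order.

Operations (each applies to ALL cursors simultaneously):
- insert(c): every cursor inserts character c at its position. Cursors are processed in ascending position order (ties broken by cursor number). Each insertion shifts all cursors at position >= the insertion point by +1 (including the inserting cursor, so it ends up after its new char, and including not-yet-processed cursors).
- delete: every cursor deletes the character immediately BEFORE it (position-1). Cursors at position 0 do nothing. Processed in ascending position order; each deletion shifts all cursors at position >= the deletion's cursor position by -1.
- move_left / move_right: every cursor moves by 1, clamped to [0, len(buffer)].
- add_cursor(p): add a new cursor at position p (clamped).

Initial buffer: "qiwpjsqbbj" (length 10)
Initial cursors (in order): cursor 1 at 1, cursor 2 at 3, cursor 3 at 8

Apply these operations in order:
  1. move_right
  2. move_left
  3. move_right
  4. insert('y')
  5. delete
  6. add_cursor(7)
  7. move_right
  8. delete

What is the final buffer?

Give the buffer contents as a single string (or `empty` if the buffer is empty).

After op 1 (move_right): buffer="qiwpjsqbbj" (len 10), cursors c1@2 c2@4 c3@9, authorship ..........
After op 2 (move_left): buffer="qiwpjsqbbj" (len 10), cursors c1@1 c2@3 c3@8, authorship ..........
After op 3 (move_right): buffer="qiwpjsqbbj" (len 10), cursors c1@2 c2@4 c3@9, authorship ..........
After op 4 (insert('y')): buffer="qiywpyjsqbbyj" (len 13), cursors c1@3 c2@6 c3@12, authorship ..1..2.....3.
After op 5 (delete): buffer="qiwpjsqbbj" (len 10), cursors c1@2 c2@4 c3@9, authorship ..........
After op 6 (add_cursor(7)): buffer="qiwpjsqbbj" (len 10), cursors c1@2 c2@4 c4@7 c3@9, authorship ..........
After op 7 (move_right): buffer="qiwpjsqbbj" (len 10), cursors c1@3 c2@5 c4@8 c3@10, authorship ..........
After op 8 (delete): buffer="qipsqb" (len 6), cursors c1@2 c2@3 c4@5 c3@6, authorship ......

Answer: qipsqb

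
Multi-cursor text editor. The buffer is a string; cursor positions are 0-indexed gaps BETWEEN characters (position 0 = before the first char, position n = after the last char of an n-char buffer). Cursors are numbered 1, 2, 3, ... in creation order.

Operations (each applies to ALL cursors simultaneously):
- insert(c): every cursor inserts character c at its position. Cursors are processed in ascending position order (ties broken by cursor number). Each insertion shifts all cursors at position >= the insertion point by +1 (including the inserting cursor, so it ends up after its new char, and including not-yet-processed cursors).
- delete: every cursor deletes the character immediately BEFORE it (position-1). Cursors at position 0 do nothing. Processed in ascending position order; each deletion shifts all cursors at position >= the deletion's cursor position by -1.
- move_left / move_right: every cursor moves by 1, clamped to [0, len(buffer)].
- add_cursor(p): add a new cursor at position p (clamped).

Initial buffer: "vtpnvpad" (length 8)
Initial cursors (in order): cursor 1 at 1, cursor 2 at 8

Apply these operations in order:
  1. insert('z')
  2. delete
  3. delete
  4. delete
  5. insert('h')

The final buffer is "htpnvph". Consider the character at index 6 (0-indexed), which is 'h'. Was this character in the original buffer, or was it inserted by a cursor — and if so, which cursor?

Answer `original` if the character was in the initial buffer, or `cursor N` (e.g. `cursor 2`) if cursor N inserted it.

Answer: cursor 2

Derivation:
After op 1 (insert('z')): buffer="vztpnvpadz" (len 10), cursors c1@2 c2@10, authorship .1.......2
After op 2 (delete): buffer="vtpnvpad" (len 8), cursors c1@1 c2@8, authorship ........
After op 3 (delete): buffer="tpnvpa" (len 6), cursors c1@0 c2@6, authorship ......
After op 4 (delete): buffer="tpnvp" (len 5), cursors c1@0 c2@5, authorship .....
After op 5 (insert('h')): buffer="htpnvph" (len 7), cursors c1@1 c2@7, authorship 1.....2
Authorship (.=original, N=cursor N): 1 . . . . . 2
Index 6: author = 2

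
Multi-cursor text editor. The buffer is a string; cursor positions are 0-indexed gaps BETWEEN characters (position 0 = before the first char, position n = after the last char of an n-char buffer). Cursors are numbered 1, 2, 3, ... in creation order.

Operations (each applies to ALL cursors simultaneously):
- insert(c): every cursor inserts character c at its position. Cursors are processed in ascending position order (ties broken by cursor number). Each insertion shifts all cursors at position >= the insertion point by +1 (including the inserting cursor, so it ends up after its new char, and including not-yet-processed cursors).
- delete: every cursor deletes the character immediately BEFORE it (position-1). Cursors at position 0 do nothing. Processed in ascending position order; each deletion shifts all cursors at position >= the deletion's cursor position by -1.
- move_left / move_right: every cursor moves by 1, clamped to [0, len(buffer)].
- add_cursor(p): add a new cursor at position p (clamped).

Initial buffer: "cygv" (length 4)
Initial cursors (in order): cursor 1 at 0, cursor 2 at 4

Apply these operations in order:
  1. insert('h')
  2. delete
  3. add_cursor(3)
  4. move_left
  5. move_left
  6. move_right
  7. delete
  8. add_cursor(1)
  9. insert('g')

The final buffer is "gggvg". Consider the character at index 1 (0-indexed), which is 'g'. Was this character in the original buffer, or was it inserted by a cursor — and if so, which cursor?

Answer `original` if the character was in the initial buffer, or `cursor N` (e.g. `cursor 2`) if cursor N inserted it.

After op 1 (insert('h')): buffer="hcygvh" (len 6), cursors c1@1 c2@6, authorship 1....2
After op 2 (delete): buffer="cygv" (len 4), cursors c1@0 c2@4, authorship ....
After op 3 (add_cursor(3)): buffer="cygv" (len 4), cursors c1@0 c3@3 c2@4, authorship ....
After op 4 (move_left): buffer="cygv" (len 4), cursors c1@0 c3@2 c2@3, authorship ....
After op 5 (move_left): buffer="cygv" (len 4), cursors c1@0 c3@1 c2@2, authorship ....
After op 6 (move_right): buffer="cygv" (len 4), cursors c1@1 c3@2 c2@3, authorship ....
After op 7 (delete): buffer="v" (len 1), cursors c1@0 c2@0 c3@0, authorship .
After op 8 (add_cursor(1)): buffer="v" (len 1), cursors c1@0 c2@0 c3@0 c4@1, authorship .
After op 9 (insert('g')): buffer="gggvg" (len 5), cursors c1@3 c2@3 c3@3 c4@5, authorship 123.4
Authorship (.=original, N=cursor N): 1 2 3 . 4
Index 1: author = 2

Answer: cursor 2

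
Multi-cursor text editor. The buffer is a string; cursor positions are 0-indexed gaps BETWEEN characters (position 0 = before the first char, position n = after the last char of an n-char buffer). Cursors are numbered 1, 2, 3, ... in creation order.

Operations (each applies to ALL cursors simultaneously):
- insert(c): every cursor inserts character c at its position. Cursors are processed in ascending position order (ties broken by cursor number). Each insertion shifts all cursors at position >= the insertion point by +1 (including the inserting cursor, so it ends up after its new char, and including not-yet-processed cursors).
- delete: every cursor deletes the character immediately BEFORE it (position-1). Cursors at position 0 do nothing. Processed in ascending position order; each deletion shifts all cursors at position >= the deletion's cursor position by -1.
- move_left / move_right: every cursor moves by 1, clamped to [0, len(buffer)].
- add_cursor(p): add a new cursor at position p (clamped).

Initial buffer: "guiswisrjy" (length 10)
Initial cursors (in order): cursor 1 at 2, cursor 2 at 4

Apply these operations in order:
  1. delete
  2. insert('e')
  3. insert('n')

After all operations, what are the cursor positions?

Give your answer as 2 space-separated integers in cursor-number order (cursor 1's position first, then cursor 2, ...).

Answer: 3 6

Derivation:
After op 1 (delete): buffer="giwisrjy" (len 8), cursors c1@1 c2@2, authorship ........
After op 2 (insert('e')): buffer="geiewisrjy" (len 10), cursors c1@2 c2@4, authorship .1.2......
After op 3 (insert('n')): buffer="genienwisrjy" (len 12), cursors c1@3 c2@6, authorship .11.22......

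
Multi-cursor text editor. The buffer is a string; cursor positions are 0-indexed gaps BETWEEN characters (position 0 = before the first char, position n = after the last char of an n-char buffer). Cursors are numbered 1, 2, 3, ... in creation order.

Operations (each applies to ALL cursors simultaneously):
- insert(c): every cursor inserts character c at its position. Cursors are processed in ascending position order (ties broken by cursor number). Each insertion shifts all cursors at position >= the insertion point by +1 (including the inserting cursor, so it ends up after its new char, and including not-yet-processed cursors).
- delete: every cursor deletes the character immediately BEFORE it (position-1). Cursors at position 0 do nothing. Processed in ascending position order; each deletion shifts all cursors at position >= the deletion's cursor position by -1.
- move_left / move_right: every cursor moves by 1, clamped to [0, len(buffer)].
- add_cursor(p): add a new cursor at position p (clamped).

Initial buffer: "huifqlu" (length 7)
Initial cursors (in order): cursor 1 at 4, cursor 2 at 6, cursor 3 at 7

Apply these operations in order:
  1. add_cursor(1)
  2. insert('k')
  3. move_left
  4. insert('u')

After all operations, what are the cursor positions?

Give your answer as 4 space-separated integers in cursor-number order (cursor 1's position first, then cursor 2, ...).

Answer: 7 11 14 2

Derivation:
After op 1 (add_cursor(1)): buffer="huifqlu" (len 7), cursors c4@1 c1@4 c2@6 c3@7, authorship .......
After op 2 (insert('k')): buffer="hkuifkqlkuk" (len 11), cursors c4@2 c1@6 c2@9 c3@11, authorship .4...1..2.3
After op 3 (move_left): buffer="hkuifkqlkuk" (len 11), cursors c4@1 c1@5 c2@8 c3@10, authorship .4...1..2.3
After op 4 (insert('u')): buffer="hukuifukqlukuuk" (len 15), cursors c4@2 c1@7 c2@11 c3@14, authorship .44...11..22.33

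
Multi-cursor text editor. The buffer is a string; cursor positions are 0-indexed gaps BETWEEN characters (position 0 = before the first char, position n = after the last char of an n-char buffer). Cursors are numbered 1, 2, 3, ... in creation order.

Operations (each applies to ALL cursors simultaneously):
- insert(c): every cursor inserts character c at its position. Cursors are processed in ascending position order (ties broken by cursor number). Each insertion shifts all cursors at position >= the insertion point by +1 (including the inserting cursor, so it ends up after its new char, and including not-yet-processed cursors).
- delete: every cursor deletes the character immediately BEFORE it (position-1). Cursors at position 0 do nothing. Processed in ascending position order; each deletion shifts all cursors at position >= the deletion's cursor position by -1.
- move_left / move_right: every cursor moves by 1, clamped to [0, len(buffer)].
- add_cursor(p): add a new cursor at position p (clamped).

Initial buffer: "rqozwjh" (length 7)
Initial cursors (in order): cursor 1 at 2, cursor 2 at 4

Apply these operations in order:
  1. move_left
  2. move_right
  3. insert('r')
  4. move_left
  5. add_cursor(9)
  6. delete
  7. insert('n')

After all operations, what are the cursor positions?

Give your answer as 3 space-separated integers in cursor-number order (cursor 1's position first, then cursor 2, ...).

Answer: 2 5 9

Derivation:
After op 1 (move_left): buffer="rqozwjh" (len 7), cursors c1@1 c2@3, authorship .......
After op 2 (move_right): buffer="rqozwjh" (len 7), cursors c1@2 c2@4, authorship .......
After op 3 (insert('r')): buffer="rqrozrwjh" (len 9), cursors c1@3 c2@6, authorship ..1..2...
After op 4 (move_left): buffer="rqrozrwjh" (len 9), cursors c1@2 c2@5, authorship ..1..2...
After op 5 (add_cursor(9)): buffer="rqrozrwjh" (len 9), cursors c1@2 c2@5 c3@9, authorship ..1..2...
After op 6 (delete): buffer="rrorwj" (len 6), cursors c1@1 c2@3 c3@6, authorship .1.2..
After op 7 (insert('n')): buffer="rnronrwjn" (len 9), cursors c1@2 c2@5 c3@9, authorship .11.22..3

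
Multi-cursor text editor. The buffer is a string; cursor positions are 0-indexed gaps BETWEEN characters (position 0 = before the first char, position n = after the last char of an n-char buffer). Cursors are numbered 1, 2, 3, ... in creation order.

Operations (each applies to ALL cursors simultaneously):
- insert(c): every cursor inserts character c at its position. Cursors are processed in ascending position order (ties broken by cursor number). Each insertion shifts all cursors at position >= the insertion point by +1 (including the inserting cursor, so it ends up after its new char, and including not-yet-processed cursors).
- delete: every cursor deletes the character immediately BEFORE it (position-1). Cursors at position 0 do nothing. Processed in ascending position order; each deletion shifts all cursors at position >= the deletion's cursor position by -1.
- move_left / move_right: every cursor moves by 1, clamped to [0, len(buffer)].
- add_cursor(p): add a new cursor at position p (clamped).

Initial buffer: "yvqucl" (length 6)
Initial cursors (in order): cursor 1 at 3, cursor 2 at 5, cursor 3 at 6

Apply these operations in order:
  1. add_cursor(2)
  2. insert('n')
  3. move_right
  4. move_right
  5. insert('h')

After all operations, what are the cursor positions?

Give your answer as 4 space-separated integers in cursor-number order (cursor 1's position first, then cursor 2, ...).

After op 1 (add_cursor(2)): buffer="yvqucl" (len 6), cursors c4@2 c1@3 c2@5 c3@6, authorship ......
After op 2 (insert('n')): buffer="yvnqnucnln" (len 10), cursors c4@3 c1@5 c2@8 c3@10, authorship ..4.1..2.3
After op 3 (move_right): buffer="yvnqnucnln" (len 10), cursors c4@4 c1@6 c2@9 c3@10, authorship ..4.1..2.3
After op 4 (move_right): buffer="yvnqnucnln" (len 10), cursors c4@5 c1@7 c2@10 c3@10, authorship ..4.1..2.3
After op 5 (insert('h')): buffer="yvnqnhuchnlnhh" (len 14), cursors c4@6 c1@9 c2@14 c3@14, authorship ..4.14..12.323

Answer: 9 14 14 6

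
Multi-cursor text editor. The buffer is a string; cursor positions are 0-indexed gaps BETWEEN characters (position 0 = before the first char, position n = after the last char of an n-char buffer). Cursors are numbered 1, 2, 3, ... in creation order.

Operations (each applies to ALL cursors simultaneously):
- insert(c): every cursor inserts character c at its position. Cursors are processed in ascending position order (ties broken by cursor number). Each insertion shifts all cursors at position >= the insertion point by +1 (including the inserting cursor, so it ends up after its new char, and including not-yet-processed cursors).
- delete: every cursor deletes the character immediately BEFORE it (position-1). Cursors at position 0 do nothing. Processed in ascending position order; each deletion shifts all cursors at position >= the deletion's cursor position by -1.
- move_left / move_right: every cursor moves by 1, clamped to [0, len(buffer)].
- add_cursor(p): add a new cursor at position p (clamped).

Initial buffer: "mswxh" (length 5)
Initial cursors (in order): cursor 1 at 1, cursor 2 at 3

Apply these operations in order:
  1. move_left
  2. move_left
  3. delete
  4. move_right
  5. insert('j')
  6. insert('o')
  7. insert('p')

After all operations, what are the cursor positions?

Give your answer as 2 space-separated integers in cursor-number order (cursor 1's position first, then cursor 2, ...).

Answer: 7 7

Derivation:
After op 1 (move_left): buffer="mswxh" (len 5), cursors c1@0 c2@2, authorship .....
After op 2 (move_left): buffer="mswxh" (len 5), cursors c1@0 c2@1, authorship .....
After op 3 (delete): buffer="swxh" (len 4), cursors c1@0 c2@0, authorship ....
After op 4 (move_right): buffer="swxh" (len 4), cursors c1@1 c2@1, authorship ....
After op 5 (insert('j')): buffer="sjjwxh" (len 6), cursors c1@3 c2@3, authorship .12...
After op 6 (insert('o')): buffer="sjjoowxh" (len 8), cursors c1@5 c2@5, authorship .1212...
After op 7 (insert('p')): buffer="sjjooppwxh" (len 10), cursors c1@7 c2@7, authorship .121212...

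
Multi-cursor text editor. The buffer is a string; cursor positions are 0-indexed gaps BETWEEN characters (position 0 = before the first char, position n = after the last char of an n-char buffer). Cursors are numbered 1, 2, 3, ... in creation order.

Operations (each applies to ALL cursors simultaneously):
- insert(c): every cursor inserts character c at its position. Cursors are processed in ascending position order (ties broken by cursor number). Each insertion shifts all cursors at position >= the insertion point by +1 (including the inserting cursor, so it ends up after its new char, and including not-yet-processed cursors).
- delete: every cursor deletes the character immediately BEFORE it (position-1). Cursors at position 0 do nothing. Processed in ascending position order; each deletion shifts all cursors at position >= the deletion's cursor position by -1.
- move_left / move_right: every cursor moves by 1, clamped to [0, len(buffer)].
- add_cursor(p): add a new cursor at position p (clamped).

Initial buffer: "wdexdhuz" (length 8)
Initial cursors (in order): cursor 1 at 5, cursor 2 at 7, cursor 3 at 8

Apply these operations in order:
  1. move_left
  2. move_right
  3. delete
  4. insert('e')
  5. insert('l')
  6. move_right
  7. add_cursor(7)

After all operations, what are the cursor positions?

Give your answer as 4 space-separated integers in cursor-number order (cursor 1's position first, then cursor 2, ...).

After op 1 (move_left): buffer="wdexdhuz" (len 8), cursors c1@4 c2@6 c3@7, authorship ........
After op 2 (move_right): buffer="wdexdhuz" (len 8), cursors c1@5 c2@7 c3@8, authorship ........
After op 3 (delete): buffer="wdexh" (len 5), cursors c1@4 c2@5 c3@5, authorship .....
After op 4 (insert('e')): buffer="wdexehee" (len 8), cursors c1@5 c2@8 c3@8, authorship ....1.23
After op 5 (insert('l')): buffer="wdexelheell" (len 11), cursors c1@6 c2@11 c3@11, authorship ....11.2323
After op 6 (move_right): buffer="wdexelheell" (len 11), cursors c1@7 c2@11 c3@11, authorship ....11.2323
After op 7 (add_cursor(7)): buffer="wdexelheell" (len 11), cursors c1@7 c4@7 c2@11 c3@11, authorship ....11.2323

Answer: 7 11 11 7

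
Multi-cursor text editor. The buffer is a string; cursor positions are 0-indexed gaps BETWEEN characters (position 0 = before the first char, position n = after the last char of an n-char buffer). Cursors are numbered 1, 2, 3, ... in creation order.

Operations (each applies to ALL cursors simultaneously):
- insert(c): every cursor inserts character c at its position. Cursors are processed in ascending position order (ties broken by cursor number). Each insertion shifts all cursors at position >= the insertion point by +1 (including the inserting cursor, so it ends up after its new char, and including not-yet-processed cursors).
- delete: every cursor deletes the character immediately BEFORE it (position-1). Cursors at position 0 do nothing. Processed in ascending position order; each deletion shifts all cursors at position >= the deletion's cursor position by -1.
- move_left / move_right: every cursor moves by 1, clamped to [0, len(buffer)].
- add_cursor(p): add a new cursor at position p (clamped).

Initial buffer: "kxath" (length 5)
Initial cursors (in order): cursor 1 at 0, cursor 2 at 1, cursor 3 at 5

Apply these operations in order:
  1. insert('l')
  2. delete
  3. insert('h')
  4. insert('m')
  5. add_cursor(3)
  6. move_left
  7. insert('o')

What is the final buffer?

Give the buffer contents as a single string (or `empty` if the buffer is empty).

Answer: homokhomxathhom

Derivation:
After op 1 (insert('l')): buffer="lklxathl" (len 8), cursors c1@1 c2@3 c3@8, authorship 1.2....3
After op 2 (delete): buffer="kxath" (len 5), cursors c1@0 c2@1 c3@5, authorship .....
After op 3 (insert('h')): buffer="hkhxathh" (len 8), cursors c1@1 c2@3 c3@8, authorship 1.2....3
After op 4 (insert('m')): buffer="hmkhmxathhm" (len 11), cursors c1@2 c2@5 c3@11, authorship 11.22....33
After op 5 (add_cursor(3)): buffer="hmkhmxathhm" (len 11), cursors c1@2 c4@3 c2@5 c3@11, authorship 11.22....33
After op 6 (move_left): buffer="hmkhmxathhm" (len 11), cursors c1@1 c4@2 c2@4 c3@10, authorship 11.22....33
After op 7 (insert('o')): buffer="homokhomxathhom" (len 15), cursors c1@2 c4@4 c2@7 c3@14, authorship 1114.222....333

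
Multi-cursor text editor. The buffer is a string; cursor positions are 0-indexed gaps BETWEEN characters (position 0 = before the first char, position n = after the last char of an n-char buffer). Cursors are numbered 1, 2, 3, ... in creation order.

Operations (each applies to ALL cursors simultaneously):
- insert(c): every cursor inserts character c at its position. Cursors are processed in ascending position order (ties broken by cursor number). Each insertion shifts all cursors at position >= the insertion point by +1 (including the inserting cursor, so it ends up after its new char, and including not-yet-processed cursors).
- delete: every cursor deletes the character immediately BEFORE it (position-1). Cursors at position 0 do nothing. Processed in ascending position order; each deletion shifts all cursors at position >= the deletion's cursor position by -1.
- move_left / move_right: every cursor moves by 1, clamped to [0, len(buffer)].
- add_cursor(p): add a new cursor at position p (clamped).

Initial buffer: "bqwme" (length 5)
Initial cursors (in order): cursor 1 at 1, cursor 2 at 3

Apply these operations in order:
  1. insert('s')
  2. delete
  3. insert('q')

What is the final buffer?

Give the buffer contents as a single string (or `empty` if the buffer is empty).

After op 1 (insert('s')): buffer="bsqwsme" (len 7), cursors c1@2 c2@5, authorship .1..2..
After op 2 (delete): buffer="bqwme" (len 5), cursors c1@1 c2@3, authorship .....
After op 3 (insert('q')): buffer="bqqwqme" (len 7), cursors c1@2 c2@5, authorship .1..2..

Answer: bqqwqme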